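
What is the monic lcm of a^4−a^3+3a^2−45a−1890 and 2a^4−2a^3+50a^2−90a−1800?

Repeated division with remainder:
  a^4−a^3+3a^2−45a−1890 = (1/2)(2a^4−2a^3+50a^2−90a−1800) + (−22a^2−990)
  2a^4−2a^3+50a^2−90a−1800 = (−(1/11)a^2+(1/11)a+20/11)(−22a^2−990) + (0)
Last nonzero remainder: −22a^2−990. Dividing through by −22 gives the monic gcd a^2+45.
Then lcm(f, g) = f·g / gcd(f, g); expanding and making the result monic gives the answer.

a^6−2a^5−16a^4−28a^3−1905a^2+2790a+37800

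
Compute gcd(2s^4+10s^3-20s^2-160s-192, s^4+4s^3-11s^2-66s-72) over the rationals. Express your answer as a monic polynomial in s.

Euclidean algorithm in ℚ[s]:
  2s^4+10s^3-20s^2-160s-192 = (2)(s^4+4s^3-11s^2-66s-72) + (2s^3+2s^2-28s-48)
  s^4+4s^3-11s^2-66s-72 = ((1/2)s+3/2)(2s^3+2s^2-28s-48) + (0)
Last nonzero remainder: 2s^3+2s^2-28s-48. Dividing through by 2 gives the monic gcd s^3+s^2-14s-24.

s^3+s^2-14s-24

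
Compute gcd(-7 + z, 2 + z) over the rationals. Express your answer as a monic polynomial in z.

By polynomial division,
  z - 7 = (z + 2) + (-9)
  z + 2 = (-(1/9)z - 2/9)(-9) + (0)
The last nonzero remainder is the constant -9, so the polynomials are coprime and gcd = 1.

1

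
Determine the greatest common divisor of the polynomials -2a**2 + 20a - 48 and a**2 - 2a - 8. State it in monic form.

Euclidean algorithm in ℚ[a]:
  -2a**2 + 20a - 48 = (-2)(a**2 - 2a - 8) + (16a - 64)
  a**2 - 2a - 8 = ((1/16)a + 1/8)(16a - 64) + (0)
Last nonzero remainder: 16a - 64. Dividing through by 16 gives the monic gcd a - 4.

a - 4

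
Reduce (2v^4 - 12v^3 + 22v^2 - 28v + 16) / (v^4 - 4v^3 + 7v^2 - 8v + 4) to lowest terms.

(2v - 8)/(v - 2)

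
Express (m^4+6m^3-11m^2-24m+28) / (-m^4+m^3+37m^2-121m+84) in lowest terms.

(-m^2+4)/(m^2-7m+12)

Repeated division with remainder:
  m^4+6m^3-11m^2-24m+28 = (-1)(-m^4+m^3+37m^2-121m+84) + (7m^3+26m^2-145m+112)
  -m^4+m^3+37m^2-121m+84 = (-(1/7)m+33/49)(7m^3+26m^2-145m+112) + (-(60/49)m^2-(360/49)m+60/7)
  7m^3+26m^2-145m+112 = (-(343/60)m+196/15)(-(60/49)m^2-(360/49)m+60/7) + (0)
Last nonzero remainder: -(60/49)m^2-(360/49)m+60/7. Dividing through by -60/49 gives the monic gcd m^2+6m-7.
Cancel m^2+6m-7 from numerator and denominator to get the reduced form.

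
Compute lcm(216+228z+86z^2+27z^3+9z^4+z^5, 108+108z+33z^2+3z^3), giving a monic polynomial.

648+900z+486z^2+167z^3+54z^4+12z^5+z^6

Repeated division with remainder:
  z^5+9z^4+27z^3+86z^2+228z+216 = ((1/3)z^2-(2/3)z+13/3)(3z^3+33z^2+108z+108) + (-21z^2-168z-252)
  3z^3+33z^2+108z+108 = (-(1/7)z-3/7)(-21z^2-168z-252) + (0)
Last nonzero remainder: -21z^2-168z-252. Dividing through by -21 gives the monic gcd z^2+8z+12.
Then lcm(f, g) = f·g / gcd(f, g); expanding and making the result monic gives the answer.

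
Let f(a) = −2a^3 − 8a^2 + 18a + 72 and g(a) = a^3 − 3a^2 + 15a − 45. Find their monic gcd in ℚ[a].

a − 3

Euclidean algorithm in ℚ[a]:
  −2a^3 − 8a^2 + 18a + 72 = (−2)(a^3 − 3a^2 + 15a − 45) + (−14a^2 + 48a − 18)
  a^3 − 3a^2 + 15a − 45 = (−(1/14)a − 3/98)(−14a^2 + 48a − 18) + ((744/49)a − 2232/49)
  −14a^2 + 48a − 18 = (−(343/372)a + 49/124)((744/49)a − 2232/49) + (0)
Last nonzero remainder: (744/49)a − 2232/49. Dividing through by 744/49 gives the monic gcd a − 3.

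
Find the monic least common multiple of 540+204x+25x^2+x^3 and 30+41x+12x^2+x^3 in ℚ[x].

2700+4260x+1889x^2+359x^3+31x^4+x^5

Euclidean algorithm in ℚ[x]:
  x^3+25x^2+204x+540 = (x^3+12x^2+41x+30) + (13x^2+163x+510)
  x^3+12x^2+41x+30 = ((1/13)x−7/169)(13x^2+163x+510) + ((1440/169)x+8640/169)
  13x^2+163x+510 = ((2197/1440)x+2873/288)((1440/169)x+8640/169) + (0)
Last nonzero remainder: (1440/169)x+8640/169. Dividing through by 1440/169 gives the monic gcd x+6.
Then lcm(f, g) = f·g / gcd(f, g); expanding and making the result monic gives the answer.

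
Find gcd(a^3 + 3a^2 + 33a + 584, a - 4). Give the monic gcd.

1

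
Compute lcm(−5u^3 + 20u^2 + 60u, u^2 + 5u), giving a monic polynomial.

u^4 + u^3 − 32u^2 − 60u

Apply the Euclidean algorithm:
  −5u^3 + 20u^2 + 60u = (−5u + 45)(u^2 + 5u) + (−165u)
  u^2 + 5u = (−(1/165)u − 1/33)(−165u) + (0)
Last nonzero remainder: −165u. Dividing through by −165 gives the monic gcd u.
Then lcm(f, g) = f·g / gcd(f, g); expanding and making the result monic gives the answer.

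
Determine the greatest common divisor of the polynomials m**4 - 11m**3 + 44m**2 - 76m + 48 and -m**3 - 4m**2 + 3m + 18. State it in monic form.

m - 2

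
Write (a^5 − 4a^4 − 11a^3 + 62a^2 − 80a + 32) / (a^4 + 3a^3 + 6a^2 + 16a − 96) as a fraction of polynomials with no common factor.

Repeated division with remainder:
  a^5 − 4a^4 − 11a^3 + 62a^2 − 80a + 32 = (a − 7)(a^4 + 3a^3 + 6a^2 + 16a − 96) + (4a^3 + 88a^2 + 128a − 640)
  a^4 + 3a^3 + 6a^2 + 16a − 96 = ((1/4)a − 19/4)(4a^3 + 88a^2 + 128a − 640) + (392a^2 + 784a − 3136)
  4a^3 + 88a^2 + 128a − 640 = ((1/98)a + 10/49)(392a^2 + 784a − 3136) + (0)
Last nonzero remainder: 392a^2 + 784a − 3136. Dividing through by 392 gives the monic gcd a^2 + 2a − 8.
Cancel a^2 + 2a − 8 from numerator and denominator to get the reduced form.

(a^3 − 6a^2 + 9a − 4)/(a^2 + a + 12)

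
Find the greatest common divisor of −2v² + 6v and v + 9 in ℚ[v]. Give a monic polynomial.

1

Repeated division with remainder:
  −2v² + 6v = (−2v + 24)(v + 9) + (−216)
  v + 9 = (−(1/216)v − 1/24)(−216) + (0)
The last nonzero remainder is the constant −216, so the polynomials are coprime and gcd = 1.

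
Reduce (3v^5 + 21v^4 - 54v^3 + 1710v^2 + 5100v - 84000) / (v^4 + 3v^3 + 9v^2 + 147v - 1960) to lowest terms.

By polynomial division,
  3v^5 + 21v^4 - 54v^3 + 1710v^2 + 5100v - 84000 = (3v + 12)(v^4 + 3v^3 + 9v^2 + 147v - 1960) + (-117v^3 + 1161v^2 + 9216v - 60480)
  v^4 + 3v^3 + 9v^2 + 147v - 1960 = (-(1/117)v - 56/507)(-117v^3 + 1161v^2 + 9216v - 60480) + ((36505/169)v^2 + (109515/169)v - 1460200/169)
  -117v^3 + 1161v^2 + 9216v - 60480 = (-(19773/36505)v + 36504/5215)((36505/169)v^2 + (109515/169)v - 1460200/169) + (0)
Last nonzero remainder: (36505/169)v^2 + (109515/169)v - 1460200/169. Dividing through by 36505/169 gives the monic gcd v^2 + 3v - 40.
Cancel v^2 + 3v - 40 from numerator and denominator to get the reduced form.

(3v^3 + 12v^2 + 30v + 2100)/(v^2 + 49)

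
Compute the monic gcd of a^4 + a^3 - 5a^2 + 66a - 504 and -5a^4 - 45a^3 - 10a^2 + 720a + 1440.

a^2 + 2a - 24

By polynomial division,
  a^4 + a^3 - 5a^2 + 66a - 504 = (-1/5)(-5a^4 - 45a^3 - 10a^2 + 720a + 1440) + (-8a^3 - 7a^2 + 210a - 216)
  -5a^4 - 45a^3 - 10a^2 + 720a + 1440 = ((5/8)a + 325/64)(-8a^3 - 7a^2 + 210a - 216) + (-(6765/64)a^2 - (6765/32)a + 20295/8)
  -8a^3 - 7a^2 + 210a - 216 = ((512/6765)a - 192/2255)(-(6765/64)a^2 - (6765/32)a + 20295/8) + (0)
Last nonzero remainder: -(6765/64)a^2 - (6765/32)a + 20295/8. Dividing through by -6765/64 gives the monic gcd a^2 + 2a - 24.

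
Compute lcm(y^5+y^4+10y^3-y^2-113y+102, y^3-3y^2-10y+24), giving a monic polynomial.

Euclidean algorithm in ℚ[y]:
  y^5+y^4+10y^3-y^2-113y+102 = (y^2+4y+32)(y^3-3y^2-10y+24) + (111y^2+111y-666)
  y^3-3y^2-10y+24 = ((1/111)y-4/111)(111y^2+111y-666) + (0)
Last nonzero remainder: 111y^2+111y-666. Dividing through by 111 gives the monic gcd y^2+y-6.
Then lcm(f, g) = f·g / gcd(f, g); expanding and making the result monic gives the answer.

y^6-3y^5+6y^4-41y^3-109y^2+554y-408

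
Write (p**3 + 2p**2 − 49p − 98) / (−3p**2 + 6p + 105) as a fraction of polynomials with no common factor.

Euclidean algorithm in ℚ[p]:
  p**3 + 2p**2 − 49p − 98 = (−(1/3)p − 4/3)(−3p**2 + 6p + 105) + (−6p + 42)
  −3p**2 + 6p + 105 = ((1/2)p + 5/2)(−6p + 42) + (0)
Last nonzero remainder: −6p + 42. Dividing through by −6 gives the monic gcd p − 7.
Cancel p − 7 from numerator and denominator to get the reduced form.

(−p**2 − 9p − 14)/(3p + 15)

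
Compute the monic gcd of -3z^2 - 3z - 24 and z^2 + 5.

Apply the Euclidean algorithm:
  -3z^2 - 3z - 24 = (-3)(z^2 + 5) + (-3z - 9)
  z^2 + 5 = (-(1/3)z + 1)(-3z - 9) + (14)
  -3z - 9 = (-(3/14)z - 9/14)(14) + (0)
The last nonzero remainder is the constant 14, so the polynomials are coprime and gcd = 1.

1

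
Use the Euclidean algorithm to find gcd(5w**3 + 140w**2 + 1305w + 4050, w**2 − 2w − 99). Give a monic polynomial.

Repeated division with remainder:
  5w**3 + 140w**2 + 1305w + 4050 = (5w + 150)(w**2 − 2w − 99) + (2100w + 18900)
  w**2 − 2w − 99 = ((1/2100)w − 11/2100)(2100w + 18900) + (0)
Last nonzero remainder: 2100w + 18900. Dividing through by 2100 gives the monic gcd w + 9.

w + 9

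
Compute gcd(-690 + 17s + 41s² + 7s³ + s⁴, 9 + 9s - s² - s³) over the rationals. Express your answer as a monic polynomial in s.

Euclidean algorithm in ℚ[s]:
  s⁴ + 7s³ + 41s² + 17s - 690 = (-s - 6)(-s³ - s² + 9s + 9) + (44s² + 80s - 636)
  -s³ - s² + 9s + 9 = (-(1/44)s + 9/484)(44s² + 80s - 636) + (-(840/121)s + 2520/121)
  44s² + 80s - 636 = (-(1331/210)s - 6413/210)(-(840/121)s + 2520/121) + (0)
Last nonzero remainder: -(840/121)s + 2520/121. Dividing through by -840/121 gives the monic gcd s - 3.

-3 + s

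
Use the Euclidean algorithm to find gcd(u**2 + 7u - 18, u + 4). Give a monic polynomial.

Euclidean algorithm in ℚ[u]:
  u**2 + 7u - 18 = (u + 3)(u + 4) + (-30)
  u + 4 = (-(1/30)u - 2/15)(-30) + (0)
The last nonzero remainder is the constant -30, so the polynomials are coprime and gcd = 1.

1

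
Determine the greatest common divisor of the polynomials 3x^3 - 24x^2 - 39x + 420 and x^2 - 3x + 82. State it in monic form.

By polynomial division,
  3x^3 - 24x^2 - 39x + 420 = (3x - 15)(x^2 - 3x + 82) + (-330x + 1650)
  x^2 - 3x + 82 = (-(1/330)x - 1/165)(-330x + 1650) + (92)
  -330x + 1650 = (-(165/46)x + 825/46)(92) + (0)
The last nonzero remainder is the constant 92, so the polynomials are coprime and gcd = 1.

1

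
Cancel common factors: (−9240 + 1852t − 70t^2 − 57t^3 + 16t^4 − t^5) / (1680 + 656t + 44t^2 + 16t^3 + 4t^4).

Euclidean algorithm in ℚ[t]:
  −t^5 + 16t^4 − 57t^3 − 70t^2 + 1852t − 9240 = (−(1/4)t + 5)(4t^4 + 16t^3 + 44t^2 + 656t + 1680) + (−126t^3 − 126t^2 − 1008t − 17640)
  4t^4 + 16t^3 + 44t^2 + 656t + 1680 = (−(2/63)t − 2/21)(−126t^3 − 126t^2 − 1008t − 17640) + (0)
Last nonzero remainder: −126t^3 − 126t^2 − 1008t − 17640. Dividing through by −126 gives the monic gcd t^3 + t^2 + 8t + 140.
Cancel t^3 + t^2 + 8t + 140 from numerator and denominator to get the reduced form.

(−66 + 17t − t^2)/(12 + 4t)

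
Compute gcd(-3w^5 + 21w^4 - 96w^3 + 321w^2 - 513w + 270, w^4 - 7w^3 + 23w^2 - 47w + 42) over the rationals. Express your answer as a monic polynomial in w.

By polynomial division,
  -3w^5 + 21w^4 - 96w^3 + 321w^2 - 513w + 270 = (-3w)(w^4 - 7w^3 + 23w^2 - 47w + 42) + (-27w^3 + 180w^2 - 387w + 270)
  w^4 - 7w^3 + 23w^2 - 47w + 42 = (-(1/27)w + 1/81)(-27w^3 + 180w^2 - 387w + 270) + ((58/9)w^2 - (290/9)w + 116/3)
  -27w^3 + 180w^2 - 387w + 270 = (-(243/58)w + 405/58)((58/9)w^2 - (290/9)w + 116/3) + (0)
Last nonzero remainder: (58/9)w^2 - (290/9)w + 116/3. Dividing through by 58/9 gives the monic gcd w^2 - 5w + 6.

w^2 - 5w + 6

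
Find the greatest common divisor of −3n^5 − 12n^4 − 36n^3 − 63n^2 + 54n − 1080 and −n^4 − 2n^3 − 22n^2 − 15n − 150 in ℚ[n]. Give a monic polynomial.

n^2 + 3n + 15

Euclidean algorithm in ℚ[n]:
  −3n^5 − 12n^4 − 36n^3 − 63n^2 + 54n − 1080 = (3n + 6)(−n^4 − 2n^3 − 22n^2 − 15n − 150) + (42n^3 + 114n^2 + 594n − 180)
  −n^4 − 2n^3 − 22n^2 − 15n − 150 = (−(1/42)n + 5/294)(42n^3 + 114n^2 + 594n − 180) + (−(480/49)n^2 − (1440/49)n − 7200/49)
  42n^3 + 114n^2 + 594n − 180 = (−(343/80)n + 49/40)(−(480/49)n^2 − (1440/49)n − 7200/49) + (0)
Last nonzero remainder: −(480/49)n^2 − (1440/49)n − 7200/49. Dividing through by −480/49 gives the monic gcd n^2 + 3n + 15.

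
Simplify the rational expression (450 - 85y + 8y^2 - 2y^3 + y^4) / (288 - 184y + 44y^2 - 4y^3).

Euclidean algorithm in ℚ[y]:
  y^4 - 2y^3 + 8y^2 - 85y + 450 = (-(1/4)y - 9/4)(-4y^3 + 44y^2 - 184y + 288) + (61y^2 - 427y + 1098)
  -4y^3 + 44y^2 - 184y + 288 = (-(4/61)y + 16/61)(61y^2 - 427y + 1098) + (0)
Last nonzero remainder: 61y^2 - 427y + 1098. Dividing through by 61 gives the monic gcd y^2 - 7y + 18.
Cancel y^2 - 7y + 18 from numerator and denominator to get the reduced form.

(-25 - 5y - y^2)/(-16 + 4y)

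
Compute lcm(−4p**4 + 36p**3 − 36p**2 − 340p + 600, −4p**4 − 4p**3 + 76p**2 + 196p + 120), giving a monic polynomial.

p**6 − 6p**5 − 16p**4 + 94p**3 + 123p**2 − 280p − 300

By polynomial division,
  −4p**4 + 36p**3 − 36p**2 − 340p + 600 = (−4p**4 − 4p**3 + 76p**2 + 196p + 120) + (40p**3 − 112p**2 − 536p + 480)
  −4p**4 − 4p**3 + 76p**2 + 196p + 120 = (−(1/10)p − 19/50)(40p**3 − 112p**2 − 536p + 480) + (−(504/25)p**2 + (1008/25)p + 1512/5)
  40p**3 − 112p**2 − 536p + 480 = (−(125/63)p + 100/63)(−(504/25)p**2 + (1008/25)p + 1512/5) + (0)
Last nonzero remainder: −(504/25)p**2 + (1008/25)p + 1512/5. Dividing through by −504/25 gives the monic gcd p**2 − 2p − 15.
Then lcm(f, g) = f·g / gcd(f, g); expanding and making the result monic gives the answer.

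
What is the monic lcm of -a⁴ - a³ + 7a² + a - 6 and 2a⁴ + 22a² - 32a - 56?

Repeated division with remainder:
  -a⁴ - a³ + 7a² + a - 6 = (-1/2)(2a⁴ + 22a² - 32a - 56) + (-a³ + 18a² - 15a - 34)
  2a⁴ + 22a² - 32a - 56 = (-2a - 36)(-a³ + 18a² - 15a - 34) + (640a² - 640a - 1280)
  -a³ + 18a² - 15a - 34 = (-(1/640)a + 17/640)(640a² - 640a - 1280) + (0)
Last nonzero remainder: 640a² - 640a - 1280. Dividing through by 640 gives the monic gcd a² - a - 2.
Then lcm(f, g) = f·g / gcd(f, g); expanding and making the result monic gives the answer.

a⁶ + 2a⁵ + 8a⁴ + 6a³ - 93a² - 8a + 84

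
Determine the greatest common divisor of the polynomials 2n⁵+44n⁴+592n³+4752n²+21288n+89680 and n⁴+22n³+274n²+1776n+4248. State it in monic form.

n²+10n+118

By polynomial division,
  2n⁵+44n⁴+592n³+4752n²+21288n+89680 = (2n)(n⁴+22n³+274n²+1776n+4248) + (44n³+1200n²+12792n+89680)
  n⁴+22n³+274n²+1776n+4248 = ((1/44)n-29/242)(44n³+1200n²+12792n+89680) + ((15376/121)n²+(153760/121)n+1814368/121)
  44n³+1200n²+12792n+89680 = ((1331/3844)n+11495/1922)((15376/121)n²+(153760/121)n+1814368/121) + (0)
Last nonzero remainder: (15376/121)n²+(153760/121)n+1814368/121. Dividing through by 15376/121 gives the monic gcd n²+10n+118.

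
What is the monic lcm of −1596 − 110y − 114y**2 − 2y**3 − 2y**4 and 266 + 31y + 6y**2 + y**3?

5586 + 1183y + 454y**2 + 64y**3 + 8y**4 + y**5

Apply the Euclidean algorithm:
  −2y**4 − 2y**3 − 114y**2 − 110y − 1596 = (−2y + 10)(y**3 + 6y**2 + 31y + 266) + (−112y**2 + 112y − 4256)
  y**3 + 6y**2 + 31y + 266 = (−(1/112)y − 1/16)(−112y**2 + 112y − 4256) + (0)
Last nonzero remainder: −112y**2 + 112y − 4256. Dividing through by −112 gives the monic gcd y**2 − y + 38.
Then lcm(f, g) = f·g / gcd(f, g); expanding and making the result monic gives the answer.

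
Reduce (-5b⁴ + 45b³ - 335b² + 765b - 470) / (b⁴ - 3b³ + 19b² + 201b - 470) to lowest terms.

Euclidean algorithm in ℚ[b]:
  -5b⁴ + 45b³ - 335b² + 765b - 470 = (-5)(b⁴ - 3b³ + 19b² + 201b - 470) + (30b³ - 240b² + 1770b - 2820)
  b⁴ - 3b³ + 19b² + 201b - 470 = ((1/30)b + 1/6)(30b³ - 240b² + 1770b - 2820) + (0)
Last nonzero remainder: 30b³ - 240b² + 1770b - 2820. Dividing through by 30 gives the monic gcd b³ - 8b² + 59b - 94.
Cancel b³ - 8b² + 59b - 94 from numerator and denominator to get the reduced form.

(-5b + 5)/(b + 5)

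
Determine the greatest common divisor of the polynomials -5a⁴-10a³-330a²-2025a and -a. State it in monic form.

a

Apply the Euclidean algorithm:
  -5a⁴-10a³-330a²-2025a = (5a³+10a²+330a+2025)(-a) + (0)
Last nonzero remainder: -a. Dividing through by -1 gives the monic gcd a.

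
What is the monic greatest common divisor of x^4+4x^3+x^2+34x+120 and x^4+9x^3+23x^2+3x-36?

x^2+7x+12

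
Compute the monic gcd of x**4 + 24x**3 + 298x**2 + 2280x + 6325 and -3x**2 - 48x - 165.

x**2 + 16x + 55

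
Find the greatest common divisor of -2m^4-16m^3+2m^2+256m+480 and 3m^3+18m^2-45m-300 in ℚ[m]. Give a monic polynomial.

Euclidean algorithm in ℚ[m]:
  -2m^4-16m^3+2m^2+256m+480 = (-(2/3)m-4/3)(3m^3+18m^2-45m-300) + (-4m^2-4m+80)
  3m^3+18m^2-45m-300 = (-(3/4)m-15/4)(-4m^2-4m+80) + (0)
Last nonzero remainder: -4m^2-4m+80. Dividing through by -4 gives the monic gcd m^2+m-20.

m^2+m-20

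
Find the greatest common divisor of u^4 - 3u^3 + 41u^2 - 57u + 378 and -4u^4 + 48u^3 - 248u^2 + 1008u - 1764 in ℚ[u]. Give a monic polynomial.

u^2 - 2u + 21

Euclidean algorithm in ℚ[u]:
  u^4 - 3u^3 + 41u^2 - 57u + 378 = (-1/4)(-4u^4 + 48u^3 - 248u^2 + 1008u - 1764) + (9u^3 - 21u^2 + 195u - 63)
  -4u^4 + 48u^3 - 248u^2 + 1008u - 1764 = (-(4/9)u + 116/27)(9u^3 - 21u^2 + 195u - 63) + (-(640/9)u^2 + (1280/9)u - 4480/3)
  9u^3 - 21u^2 + 195u - 63 = (-(81/640)u + 27/640)(-(640/9)u^2 + (1280/9)u - 4480/3) + (0)
Last nonzero remainder: -(640/9)u^2 + (1280/9)u - 4480/3. Dividing through by -640/9 gives the monic gcd u^2 - 2u + 21.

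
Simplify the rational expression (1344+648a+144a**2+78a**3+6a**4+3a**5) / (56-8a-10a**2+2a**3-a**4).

(-48-6a-3a**2)/(-2+a)

Repeated division with remainder:
  3a**5+6a**4+78a**3+144a**2+648a+1344 = (-3a-12)(-a**4+2a**3-10a**2-8a+56) + (72a**3+720a+2016)
  -a**4+2a**3-10a**2-8a+56 = (-(1/72)a+1/36)(72a**3+720a+2016) + (0)
Last nonzero remainder: 72a**3+720a+2016. Dividing through by 72 gives the monic gcd a**3+10a+28.
Cancel a**3+10a+28 from numerator and denominator to get the reduced form.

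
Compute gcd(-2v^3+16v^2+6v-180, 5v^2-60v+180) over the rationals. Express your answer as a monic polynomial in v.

Repeated division with remainder:
  -2v^3+16v^2+6v-180 = (-(2/5)v-8/5)(5v^2-60v+180) + (-18v+108)
  5v^2-60v+180 = (-(5/18)v+5/3)(-18v+108) + (0)
Last nonzero remainder: -18v+108. Dividing through by -18 gives the monic gcd v-6.

v-6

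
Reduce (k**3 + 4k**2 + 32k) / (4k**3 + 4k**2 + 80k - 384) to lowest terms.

Apply the Euclidean algorithm:
  k**3 + 4k**2 + 32k = (1/4)(4k**3 + 4k**2 + 80k - 384) + (3k**2 + 12k + 96)
  4k**3 + 4k**2 + 80k - 384 = ((4/3)k - 4)(3k**2 + 12k + 96) + (0)
Last nonzero remainder: 3k**2 + 12k + 96. Dividing through by 3 gives the monic gcd k**2 + 4k + 32.
Cancel k**2 + 4k + 32 from numerator and denominator to get the reduced form.

(k)/(4k - 12)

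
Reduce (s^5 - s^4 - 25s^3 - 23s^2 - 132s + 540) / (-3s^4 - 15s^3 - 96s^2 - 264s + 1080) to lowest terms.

By polynomial division,
  s^5 - s^4 - 25s^3 - 23s^2 - 132s + 540 = (-(1/3)s + 2)(-3s^4 - 15s^3 - 96s^2 - 264s + 1080) + (-27s^3 + 81s^2 + 756s - 1620)
  -3s^4 - 15s^3 - 96s^2 - 264s + 1080 = ((1/9)s + 8/9)(-27s^3 + 81s^2 + 756s - 1620) + (-252s^2 - 756s + 2520)
  -27s^3 + 81s^2 + 756s - 1620 = ((3/28)s - 9/14)(-252s^2 - 756s + 2520) + (0)
Last nonzero remainder: -252s^2 - 756s + 2520. Dividing through by -252 gives the monic gcd s^2 + 3s - 10.
Cancel s^2 + 3s - 10 from numerator and denominator to get the reduced form.

(-s^3 + 4s^2 + 3s + 54)/(3s^2 + 6s + 108)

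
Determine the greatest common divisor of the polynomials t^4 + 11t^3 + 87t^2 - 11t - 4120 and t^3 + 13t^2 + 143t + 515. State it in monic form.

Apply the Euclidean algorithm:
  t^4 + 11t^3 + 87t^2 - 11t - 4120 = (t - 2)(t^3 + 13t^2 + 143t + 515) + (-30t^2 - 240t - 3090)
  t^3 + 13t^2 + 143t + 515 = (-(1/30)t - 1/6)(-30t^2 - 240t - 3090) + (0)
Last nonzero remainder: -30t^2 - 240t - 3090. Dividing through by -30 gives the monic gcd t^2 + 8t + 103.

t^2 + 8t + 103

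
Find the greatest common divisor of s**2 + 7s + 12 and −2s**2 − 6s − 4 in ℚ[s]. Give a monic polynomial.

1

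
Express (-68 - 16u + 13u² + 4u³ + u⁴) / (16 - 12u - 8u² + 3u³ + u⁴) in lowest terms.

(17 + 4u + u²)/(-4 + 3u + u²)

By polynomial division,
  u⁴ + 4u³ + 13u² - 16u - 68 = (u⁴ + 3u³ - 8u² - 12u + 16) + (u³ + 21u² - 4u - 84)
  u⁴ + 3u³ - 8u² - 12u + 16 = (u - 18)(u³ + 21u² - 4u - 84) + (374u² - 1496)
  u³ + 21u² - 4u - 84 = ((1/374)u + 21/374)(374u² - 1496) + (0)
Last nonzero remainder: 374u² - 1496. Dividing through by 374 gives the monic gcd u² - 4.
Cancel u² - 4 from numerator and denominator to get the reduced form.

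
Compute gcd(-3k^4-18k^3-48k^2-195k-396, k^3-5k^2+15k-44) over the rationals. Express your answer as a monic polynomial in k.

k^2-k+11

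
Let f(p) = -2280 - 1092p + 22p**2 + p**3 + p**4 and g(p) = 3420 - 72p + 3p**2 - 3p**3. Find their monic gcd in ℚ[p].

By polynomial division,
  p**4 + p**3 + 22p**2 - 1092p - 2280 = (-(1/3)p - 2/3)(-3p**3 + 3p**2 - 72p + 3420) + (0)
Last nonzero remainder: -3p**3 + 3p**2 - 72p + 3420. Dividing through by -3 gives the monic gcd p**3 - p**2 + 24p - 1140.

-1140 + 24p - p**2 + p**3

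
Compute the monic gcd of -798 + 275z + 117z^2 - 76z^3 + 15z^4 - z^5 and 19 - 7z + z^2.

Repeated division with remainder:
  -z^5 + 15z^4 - 76z^3 + 117z^2 + 275z - 798 = (-z^3 + 8z^2 - z - 42)(z^2 - 7z + 19) + (0)
The last nonzero remainder z^2 - 7z + 19 is already monic.

19 - 7z + z^2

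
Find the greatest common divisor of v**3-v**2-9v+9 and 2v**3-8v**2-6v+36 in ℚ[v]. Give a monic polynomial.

v-3

Repeated division with remainder:
  v**3-v**2-9v+9 = (1/2)(2v**3-8v**2-6v+36) + (3v**2-6v-9)
  2v**3-8v**2-6v+36 = ((2/3)v-4/3)(3v**2-6v-9) + (-8v+24)
  3v**2-6v-9 = (-(3/8)v-3/8)(-8v+24) + (0)
Last nonzero remainder: -8v+24. Dividing through by -8 gives the monic gcd v-3.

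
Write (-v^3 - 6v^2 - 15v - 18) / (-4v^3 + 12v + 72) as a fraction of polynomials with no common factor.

(v + 3)/(4v - 12)

Euclidean algorithm in ℚ[v]:
  -v^3 - 6v^2 - 15v - 18 = (1/4)(-4v^3 + 12v + 72) + (-6v^2 - 18v - 36)
  -4v^3 + 12v + 72 = ((2/3)v - 2)(-6v^2 - 18v - 36) + (0)
Last nonzero remainder: -6v^2 - 18v - 36. Dividing through by -6 gives the monic gcd v^2 + 3v + 6.
Cancel v^2 + 3v + 6 from numerator and denominator to get the reduced form.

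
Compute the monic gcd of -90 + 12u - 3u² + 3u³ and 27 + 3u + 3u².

Euclidean algorithm in ℚ[u]:
  3u³ - 3u² + 12u - 90 = (u - 2)(3u² + 3u + 27) + (-9u - 36)
  3u² + 3u + 27 = (-(1/3)u + 1)(-9u - 36) + (63)
  -9u - 36 = (-(1/7)u - 4/7)(63) + (0)
The last nonzero remainder is the constant 63, so the polynomials are coprime and gcd = 1.

1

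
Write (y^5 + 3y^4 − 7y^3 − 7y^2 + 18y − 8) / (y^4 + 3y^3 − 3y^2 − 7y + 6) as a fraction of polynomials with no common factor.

Euclidean algorithm in ℚ[y]:
  y^5 + 3y^4 − 7y^3 − 7y^2 + 18y − 8 = (y)(y^4 + 3y^3 − 3y^2 − 7y + 6) + (−4y^3 + 12y − 8)
  y^4 + 3y^3 − 3y^2 − 7y + 6 = (−(1/4)y − 3/4)(−4y^3 + 12y − 8) + (0)
Last nonzero remainder: −4y^3 + 12y − 8. Dividing through by −4 gives the monic gcd y^3 − 3y + 2.
Cancel y^3 − 3y + 2 from numerator and denominator to get the reduced form.

(y^2 + 3y − 4)/(y + 3)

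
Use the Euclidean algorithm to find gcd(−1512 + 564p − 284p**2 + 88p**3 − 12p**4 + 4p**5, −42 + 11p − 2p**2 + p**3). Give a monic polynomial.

Apply the Euclidean algorithm:
  4p**5 − 12p**4 + 88p**3 − 284p**2 + 564p − 1512 = (4p**2 − 4p + 36)(p**3 − 2p**2 + 11p − 42) + (0)
The last nonzero remainder p**3 − 2p**2 + 11p − 42 is already monic.

−42 + 11p − 2p**2 + p**3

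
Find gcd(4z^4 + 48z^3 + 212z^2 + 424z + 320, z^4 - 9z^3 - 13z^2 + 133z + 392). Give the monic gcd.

z^2 + 5z + 8

By polynomial division,
  4z^4 + 48z^3 + 212z^2 + 424z + 320 = (4)(z^4 - 9z^3 - 13z^2 + 133z + 392) + (84z^3 + 264z^2 - 108z - 1248)
  z^4 - 9z^3 - 13z^2 + 133z + 392 = ((1/84)z - 85/588)(84z^3 + 264z^2 - 108z - 1248) + ((1296/49)z^2 + (6480/49)z + 10368/49)
  84z^3 + 264z^2 - 108z - 1248 = ((343/108)z - 637/108)((1296/49)z^2 + (6480/49)z + 10368/49) + (0)
Last nonzero remainder: (1296/49)z^2 + (6480/49)z + 10368/49. Dividing through by 1296/49 gives the monic gcd z^2 + 5z + 8.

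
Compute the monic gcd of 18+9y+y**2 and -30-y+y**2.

1

Apply the Euclidean algorithm:
  y**2+9y+18 = (y**2-y-30) + (10y+48)
  y**2-y-30 = ((1/10)y-29/50)(10y+48) + (-54/25)
  10y+48 = (-(125/27)y-200/9)(-54/25) + (0)
The last nonzero remainder is the constant -54/25, so the polynomials are coprime and gcd = 1.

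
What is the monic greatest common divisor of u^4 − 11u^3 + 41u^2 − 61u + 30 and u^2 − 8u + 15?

Apply the Euclidean algorithm:
  u^4 − 11u^3 + 41u^2 − 61u + 30 = (u^2 − 3u + 2)(u^2 − 8u + 15) + (0)
The last nonzero remainder u^2 − 8u + 15 is already monic.

u^2 − 8u + 15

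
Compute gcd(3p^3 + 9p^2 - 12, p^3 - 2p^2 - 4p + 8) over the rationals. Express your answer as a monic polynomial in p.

p + 2

Apply the Euclidean algorithm:
  3p^3 + 9p^2 - 12 = (3)(p^3 - 2p^2 - 4p + 8) + (15p^2 + 12p - 36)
  p^3 - 2p^2 - 4p + 8 = ((1/15)p - 14/75)(15p^2 + 12p - 36) + ((16/25)p + 32/25)
  15p^2 + 12p - 36 = ((375/16)p - 225/8)((16/25)p + 32/25) + (0)
Last nonzero remainder: (16/25)p + 32/25. Dividing through by 16/25 gives the monic gcd p + 2.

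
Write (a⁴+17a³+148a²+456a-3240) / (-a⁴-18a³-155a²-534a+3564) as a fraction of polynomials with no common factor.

(-a-10)/(a+11)

Repeated division with remainder:
  a⁴+17a³+148a²+456a-3240 = (-1)(-a⁴-18a³-155a²-534a+3564) + (-a³-7a²-78a+324)
  -a⁴-18a³-155a²-534a+3564 = (a+11)(-a³-7a²-78a+324) + (0)
Last nonzero remainder: -a³-7a²-78a+324. Dividing through by -1 gives the monic gcd a³+7a²+78a-324.
Cancel a³+7a²+78a-324 from numerator and denominator to get the reduced form.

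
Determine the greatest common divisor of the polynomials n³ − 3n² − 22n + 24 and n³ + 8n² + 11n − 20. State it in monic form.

Repeated division with remainder:
  n³ − 3n² − 22n + 24 = (n³ + 8n² + 11n − 20) + (−11n² − 33n + 44)
  n³ + 8n² + 11n − 20 = (−(1/11)n − 5/11)(−11n² − 33n + 44) + (0)
Last nonzero remainder: −11n² − 33n + 44. Dividing through by −11 gives the monic gcd n² + 3n − 4.

n² + 3n − 4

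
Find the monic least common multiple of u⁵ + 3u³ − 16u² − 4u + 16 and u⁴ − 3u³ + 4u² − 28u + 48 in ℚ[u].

Apply the Euclidean algorithm:
  u⁵ + 3u³ − 16u² − 4u + 16 = (u + 3)(u⁴ − 3u³ + 4u² − 28u + 48) + (8u³ + 32u − 128)
  u⁴ − 3u³ + 4u² − 28u + 48 = ((1/8)u − 3/8)(8u³ + 32u − 128) + (0)
Last nonzero remainder: 8u³ + 32u − 128. Dividing through by 8 gives the monic gcd u³ + 4u − 16.
Then lcm(f, g) = f·g / gcd(f, g); expanding and making the result monic gives the answer.

u⁶ − 3u⁵ + 3u⁴ − 25u³ + 44u² + 28u − 48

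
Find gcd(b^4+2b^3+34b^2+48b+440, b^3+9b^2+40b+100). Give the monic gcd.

b^2+4b+20

Repeated division with remainder:
  b^4+2b^3+34b^2+48b+440 = (b-7)(b^3+9b^2+40b+100) + (57b^2+228b+1140)
  b^3+9b^2+40b+100 = ((1/57)b+5/57)(57b^2+228b+1140) + (0)
Last nonzero remainder: 57b^2+228b+1140. Dividing through by 57 gives the monic gcd b^2+4b+20.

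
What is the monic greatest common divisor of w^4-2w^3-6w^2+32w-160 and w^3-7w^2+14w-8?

w-4

Euclidean algorithm in ℚ[w]:
  w^4-2w^3-6w^2+32w-160 = (w+5)(w^3-7w^2+14w-8) + (15w^2-30w-120)
  w^3-7w^2+14w-8 = ((1/15)w-1/3)(15w^2-30w-120) + (12w-48)
  15w^2-30w-120 = ((5/4)w+5/2)(12w-48) + (0)
Last nonzero remainder: 12w-48. Dividing through by 12 gives the monic gcd w-4.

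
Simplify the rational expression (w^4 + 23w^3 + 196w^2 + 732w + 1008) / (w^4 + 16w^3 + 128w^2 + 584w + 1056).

By polynomial division,
  w^4 + 23w^3 + 196w^2 + 732w + 1008 = (w^4 + 16w^3 + 128w^2 + 584w + 1056) + (7w^3 + 68w^2 + 148w - 48)
  w^4 + 16w^3 + 128w^2 + 584w + 1056 = ((1/7)w + 44/49)(7w^3 + 68w^2 + 148w - 48) + ((2244/49)w^2 + (22440/49)w + 53856/49)
  7w^3 + 68w^2 + 148w - 48 = ((343/2244)w - 49/1122)((2244/49)w^2 + (22440/49)w + 53856/49) + (0)
Last nonzero remainder: (2244/49)w^2 + (22440/49)w + 53856/49. Dividing through by 2244/49 gives the monic gcd w^2 + 10w + 24.
Cancel w^2 + 10w + 24 from numerator and denominator to get the reduced form.

(w^2 + 13w + 42)/(w^2 + 6w + 44)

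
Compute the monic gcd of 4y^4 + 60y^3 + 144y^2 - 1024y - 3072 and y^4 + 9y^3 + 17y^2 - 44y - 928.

y^2 + 4y - 32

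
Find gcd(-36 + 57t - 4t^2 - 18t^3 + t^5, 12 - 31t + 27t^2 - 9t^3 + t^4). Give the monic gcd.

-4 + 9t - 6t^2 + t^3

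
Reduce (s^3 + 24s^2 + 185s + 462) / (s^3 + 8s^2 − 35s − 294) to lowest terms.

(s^2 + 17s + 66)/(s^2 + s − 42)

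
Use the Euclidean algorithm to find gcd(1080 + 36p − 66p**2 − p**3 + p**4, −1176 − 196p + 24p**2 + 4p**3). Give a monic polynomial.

6 + p

Apply the Euclidean algorithm:
  p**4 − p**3 − 66p**2 + 36p + 1080 = ((1/4)p − 7/4)(4p**3 + 24p**2 − 196p − 1176) + (25p**2 − 13p − 978)
  4p**3 + 24p**2 − 196p − 1176 = ((4/25)p + 652/625)(25p**2 − 13p − 978) + (−(16224/625)p − 97344/625)
  25p**2 − 13p − 978 = (−(15625/16224)p + 101875/16224)(−(16224/625)p − 97344/625) + (0)
Last nonzero remainder: −(16224/625)p − 97344/625. Dividing through by −16224/625 gives the monic gcd p + 6.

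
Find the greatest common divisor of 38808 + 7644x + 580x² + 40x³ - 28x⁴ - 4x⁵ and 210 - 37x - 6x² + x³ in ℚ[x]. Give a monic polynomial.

Repeated division with remainder:
  -4x⁵ - 28x⁴ + 40x³ + 580x² + 7644x + 38808 = (-4x² - 52x - 420)(x³ - 6x² - 37x + 210) + (-3024x² + 3024x + 127008)
  x³ - 6x² - 37x + 210 = (-(1/3024)x + 5/3024)(-3024x² + 3024x + 127008) + (0)
Last nonzero remainder: -3024x² + 3024x + 127008. Dividing through by -3024 gives the monic gcd x² - x - 42.

-42 - x + x²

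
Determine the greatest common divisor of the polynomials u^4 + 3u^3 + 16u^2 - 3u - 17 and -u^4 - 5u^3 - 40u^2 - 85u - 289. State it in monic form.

By polynomial division,
  u^4 + 3u^3 + 16u^2 - 3u - 17 = (-1)(-u^4 - 5u^3 - 40u^2 - 85u - 289) + (-2u^3 - 24u^2 - 88u - 306)
  -u^4 - 5u^3 - 40u^2 - 85u - 289 = ((1/2)u - 7/2)(-2u^3 - 24u^2 - 88u - 306) + (-80u^2 - 240u - 1360)
  -2u^3 - 24u^2 - 88u - 306 = ((1/40)u + 9/40)(-80u^2 - 240u - 1360) + (0)
Last nonzero remainder: -80u^2 - 240u - 1360. Dividing through by -80 gives the monic gcd u^2 + 3u + 17.

u^2 + 3u + 17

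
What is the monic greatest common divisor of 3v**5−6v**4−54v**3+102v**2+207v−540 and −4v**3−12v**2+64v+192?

Apply the Euclidean algorithm:
  3v**5−6v**4−54v**3+102v**2+207v−540 = (−(3/4)v**2+(15/4)v−39/4)(−4v**3−12v**2+64v+192) + (−111v**2+111v+1332)
  −4v**3−12v**2+64v+192 = ((4/111)v+16/111)(−111v**2+111v+1332) + (0)
Last nonzero remainder: −111v**2+111v+1332. Dividing through by −111 gives the monic gcd v**2−v−12.

v**2−v−12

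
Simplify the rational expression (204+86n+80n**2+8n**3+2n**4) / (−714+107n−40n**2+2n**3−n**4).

(−6−2n−2n**2)/(21−5n+n**2)

Euclidean algorithm in ℚ[n]:
  2n**4+8n**3+80n**2+86n+204 = (−2)(−n**4+2n**3−40n**2+107n−714) + (12n**3+300n−1224)
  −n**4+2n**3−40n**2+107n−714 = (−(1/12)n+1/6)(12n**3+300n−1224) + (−15n**2−45n−510)
  12n**3+300n−1224 = (−(4/5)n+12/5)(−15n**2−45n−510) + (0)
Last nonzero remainder: −15n**2−45n−510. Dividing through by −15 gives the monic gcd n**2+3n+34.
Cancel n**2+3n+34 from numerator and denominator to get the reduced form.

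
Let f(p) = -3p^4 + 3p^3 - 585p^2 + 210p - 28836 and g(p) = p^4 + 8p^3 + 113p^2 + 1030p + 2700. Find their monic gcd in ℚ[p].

p^2 - 2p + 108

Repeated division with remainder:
  -3p^4 + 3p^3 - 585p^2 + 210p - 28836 = (-3)(p^4 + 8p^3 + 113p^2 + 1030p + 2700) + (27p^3 - 246p^2 + 3300p - 20736)
  p^4 + 8p^3 + 113p^2 + 1030p + 2700 = ((1/27)p + 154/243)(27p^3 - 246p^2 + 3300p - 20736) + ((11881/81)p^2 - (23762/81)p + 47524/3)
  27p^3 - 246p^2 + 3300p - 20736 = ((2187/11881)p - 15552/11881)((11881/81)p^2 - (23762/81)p + 47524/3) + (0)
Last nonzero remainder: (11881/81)p^2 - (23762/81)p + 47524/3. Dividing through by 11881/81 gives the monic gcd p^2 - 2p + 108.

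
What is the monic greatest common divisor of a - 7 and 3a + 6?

1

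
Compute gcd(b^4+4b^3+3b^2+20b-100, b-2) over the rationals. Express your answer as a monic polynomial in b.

b-2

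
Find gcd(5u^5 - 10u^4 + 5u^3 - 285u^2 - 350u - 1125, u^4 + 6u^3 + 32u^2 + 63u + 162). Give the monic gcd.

Euclidean algorithm in ℚ[u]:
  5u^5 - 10u^4 + 5u^3 - 285u^2 - 350u - 1125 = (5u - 40)(u^4 + 6u^3 + 32u^2 + 63u + 162) + (85u^3 + 680u^2 + 1360u + 5355)
  u^4 + 6u^3 + 32u^2 + 63u + 162 = ((1/85)u - 2/85)(85u^3 + 680u^2 + 1360u + 5355) + (32u^2 + 32u + 288)
  85u^3 + 680u^2 + 1360u + 5355 = ((85/32)u + 595/32)(32u^2 + 32u + 288) + (0)
Last nonzero remainder: 32u^2 + 32u + 288. Dividing through by 32 gives the monic gcd u^2 + u + 9.

u^2 + u + 9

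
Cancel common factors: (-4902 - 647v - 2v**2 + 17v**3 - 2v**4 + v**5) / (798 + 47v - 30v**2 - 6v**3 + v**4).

(43 - 3v + v**2)/(-7 + v)

Repeated division with remainder:
  v**5 - 2v**4 + 17v**3 - 2v**2 - 647v - 4902 = (v + 4)(v**4 - 6v**3 - 30v**2 + 47v + 798) + (71v**3 + 71v**2 - 1633v - 8094)
  v**4 - 6v**3 - 30v**2 + 47v + 798 = ((1/71)v - 7/71)(71v**3 + 71v**2 - 1633v - 8094) + (0)
Last nonzero remainder: 71v**3 + 71v**2 - 1633v - 8094. Dividing through by 71 gives the monic gcd v**3 + v**2 - 23v - 114.
Cancel v**3 + v**2 - 23v - 114 from numerator and denominator to get the reduced form.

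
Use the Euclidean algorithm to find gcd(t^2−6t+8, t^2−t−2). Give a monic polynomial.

Repeated division with remainder:
  t^2−6t+8 = (t^2−t−2) + (−5t+10)
  t^2−t−2 = (−(1/5)t−1/5)(−5t+10) + (0)
Last nonzero remainder: −5t+10. Dividing through by −5 gives the monic gcd t−2.

t−2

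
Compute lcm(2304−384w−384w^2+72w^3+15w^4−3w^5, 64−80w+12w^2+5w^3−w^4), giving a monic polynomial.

Repeated division with remainder:
  −3w^5+15w^4+72w^3−384w^2−384w+2304 = (3w)(−w^4+5w^3+12w^2−80w+64) + (36w^3−144w^2−576w+2304)
  −w^4+5w^3+12w^2−80w+64 = (−(1/36)w+1/36)(36w^3−144w^2−576w+2304) + (0)
Last nonzero remainder: 36w^3−144w^2−576w+2304. Dividing through by 36 gives the monic gcd w^3−4w^2−16w+64.
Then lcm(f, g) = f·g / gcd(f, g); expanding and making the result monic gives the answer.

768−896w+152w^3−19w^4−6w^5+w^6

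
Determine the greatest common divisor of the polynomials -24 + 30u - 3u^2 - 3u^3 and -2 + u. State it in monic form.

-2 + u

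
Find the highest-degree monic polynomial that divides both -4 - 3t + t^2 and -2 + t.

By polynomial division,
  t^2 - 3t - 4 = (t - 1)(t - 2) + (-6)
  t - 2 = (-(1/6)t + 1/3)(-6) + (0)
The last nonzero remainder is the constant -6, so the polynomials are coprime and gcd = 1.

1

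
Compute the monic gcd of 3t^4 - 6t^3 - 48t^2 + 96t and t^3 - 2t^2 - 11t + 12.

Euclidean algorithm in ℚ[t]:
  3t^4 - 6t^3 - 48t^2 + 96t = (3t)(t^3 - 2t^2 - 11t + 12) + (-15t^2 + 60t)
  t^3 - 2t^2 - 11t + 12 = (-(1/15)t - 2/15)(-15t^2 + 60t) + (-3t + 12)
  -15t^2 + 60t = (5t)(-3t + 12) + (0)
Last nonzero remainder: -3t + 12. Dividing through by -3 gives the monic gcd t - 4.

t - 4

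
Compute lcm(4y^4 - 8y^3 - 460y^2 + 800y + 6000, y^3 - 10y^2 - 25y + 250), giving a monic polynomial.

y^5 + 3y^4 - 125y^3 - 375y^2 + 2500y + 7500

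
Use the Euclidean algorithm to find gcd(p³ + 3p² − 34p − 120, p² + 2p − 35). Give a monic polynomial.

Euclidean algorithm in ℚ[p]:
  p³ + 3p² − 34p − 120 = (p + 1)(p² + 2p − 35) + (−p − 85)
  p² + 2p − 35 = (−p + 83)(−p − 85) + (7020)
  −p − 85 = (−(1/7020)p − 17/1404)(7020) + (0)
The last nonzero remainder is the constant 7020, so the polynomials are coprime and gcd = 1.

1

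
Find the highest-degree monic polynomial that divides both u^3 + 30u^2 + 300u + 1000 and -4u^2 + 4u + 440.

By polynomial division,
  u^3 + 30u^2 + 300u + 1000 = (-(1/4)u - 31/4)(-4u^2 + 4u + 440) + (441u + 4410)
  -4u^2 + 4u + 440 = (-(4/441)u + 44/441)(441u + 4410) + (0)
Last nonzero remainder: 441u + 4410. Dividing through by 441 gives the monic gcd u + 10.

u + 10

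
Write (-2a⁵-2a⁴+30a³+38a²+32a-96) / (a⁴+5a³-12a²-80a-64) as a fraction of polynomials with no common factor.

Apply the Euclidean algorithm:
  -2a⁵-2a⁴+30a³+38a²+32a-96 = (-2a+8)(a⁴+5a³-12a²-80a-64) + (-34a³-26a²+544a+416)
  a⁴+5a³-12a²-80a-64 = (-(1/34)a-36/289)(-34a³-26a²+544a+416) + ((220/289)a²-3520/289)
  -34a³-26a²+544a+416 = (-(4913/110)a-3757/110)((220/289)a²-3520/289) + (0)
Last nonzero remainder: (220/289)a²-3520/289. Dividing through by 220/289 gives the monic gcd a²-16.
Cancel a²-16 from numerator and denominator to get the reduced form.

(-2a³-2a²-2a+6)/(a²+5a+4)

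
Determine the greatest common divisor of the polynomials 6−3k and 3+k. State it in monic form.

1

By polynomial division,
  −3k+6 = (−3)(k+3) + (15)
  k+3 = ((1/15)k+1/5)(15) + (0)
The last nonzero remainder is the constant 15, so the polynomials are coprime and gcd = 1.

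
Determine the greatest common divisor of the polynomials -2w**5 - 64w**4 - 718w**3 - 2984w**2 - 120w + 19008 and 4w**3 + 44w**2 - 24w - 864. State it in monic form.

w**2 + 15w + 54

Apply the Euclidean algorithm:
  -2w**5 - 64w**4 - 718w**3 - 2984w**2 - 120w + 19008 = (-(1/2)w**2 - (21/2)w - 67)(4w**3 + 44w**2 - 24w - 864) + (-720w**2 - 10800w - 38880)
  4w**3 + 44w**2 - 24w - 864 = (-(1/180)w + 1/45)(-720w**2 - 10800w - 38880) + (0)
Last nonzero remainder: -720w**2 - 10800w - 38880. Dividing through by -720 gives the monic gcd w**2 + 15w + 54.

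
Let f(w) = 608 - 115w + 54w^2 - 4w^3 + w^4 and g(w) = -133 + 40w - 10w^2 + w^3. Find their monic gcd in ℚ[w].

19 - 3w + w^2

By polynomial division,
  w^4 - 4w^3 + 54w^2 - 115w + 608 = (w + 6)(w^3 - 10w^2 + 40w - 133) + (74w^2 - 222w + 1406)
  w^3 - 10w^2 + 40w - 133 = ((1/74)w - 7/74)(74w^2 - 222w + 1406) + (0)
Last nonzero remainder: 74w^2 - 222w + 1406. Dividing through by 74 gives the monic gcd w^2 - 3w + 19.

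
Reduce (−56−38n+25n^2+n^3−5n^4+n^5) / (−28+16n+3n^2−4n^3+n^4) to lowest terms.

Repeated division with remainder:
  n^5−5n^4+n^3+25n^2−38n−56 = (n−1)(n^4−4n^3+3n^2+16n−28) + (−6n^3+12n^2+6n−84)
  n^4−4n^3+3n^2+16n−28 = (−(1/6)n+1/3)(−6n^3+12n^2+6n−84) + (0)
Last nonzero remainder: −6n^3+12n^2+6n−84. Dividing through by −6 gives the monic gcd n^3−2n^2−n+14.
Cancel n^3−2n^2−n+14 from numerator and denominator to get the reduced form.

(−4−3n+n^2)/(−2+n)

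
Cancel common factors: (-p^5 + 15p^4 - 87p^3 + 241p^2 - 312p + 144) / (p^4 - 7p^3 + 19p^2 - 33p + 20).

(-p^3 + 10p^2 - 33p + 36)/(p^2 - 2p + 5)

Repeated division with remainder:
  -p^5 + 15p^4 - 87p^3 + 241p^2 - 312p + 144 = (-p + 8)(p^4 - 7p^3 + 19p^2 - 33p + 20) + (-12p^3 + 56p^2 - 28p - 16)
  p^4 - 7p^3 + 19p^2 - 33p + 20 = (-(1/12)p + 7/36)(-12p^3 + 56p^2 - 28p - 16) + ((52/9)p^2 - (260/9)p + 208/9)
  -12p^3 + 56p^2 - 28p - 16 = (-(27/13)p - 9/13)((52/9)p^2 - (260/9)p + 208/9) + (0)
Last nonzero remainder: (52/9)p^2 - (260/9)p + 208/9. Dividing through by 52/9 gives the monic gcd p^2 - 5p + 4.
Cancel p^2 - 5p + 4 from numerator and denominator to get the reduced form.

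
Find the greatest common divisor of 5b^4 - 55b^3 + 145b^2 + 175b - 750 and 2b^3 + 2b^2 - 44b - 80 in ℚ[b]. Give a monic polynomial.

b^2 - 3b - 10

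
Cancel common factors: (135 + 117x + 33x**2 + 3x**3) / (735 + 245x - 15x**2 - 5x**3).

(-45 - 24x - 3x**2)/(-245 + 5x**2)

By polynomial division,
  3x**3 + 33x**2 + 117x + 135 = (-3/5)(-5x**3 - 15x**2 + 245x + 735) + (24x**2 + 264x + 576)
  -5x**3 - 15x**2 + 245x + 735 = (-(5/24)x + 5/3)(24x**2 + 264x + 576) + (-75x - 225)
  24x**2 + 264x + 576 = (-(8/25)x - 64/25)(-75x - 225) + (0)
Last nonzero remainder: -75x - 225. Dividing through by -75 gives the monic gcd x + 3.
Cancel x + 3 from numerator and denominator to get the reduced form.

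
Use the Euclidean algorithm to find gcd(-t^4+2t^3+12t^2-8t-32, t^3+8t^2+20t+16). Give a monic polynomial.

By polynomial division,
  -t^4+2t^3+12t^2-8t-32 = (-t+10)(t^3+8t^2+20t+16) + (-48t^2-192t-192)
  t^3+8t^2+20t+16 = (-(1/48)t-1/12)(-48t^2-192t-192) + (0)
Last nonzero remainder: -48t^2-192t-192. Dividing through by -48 gives the monic gcd t^2+4t+4.

t^2+4t+4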